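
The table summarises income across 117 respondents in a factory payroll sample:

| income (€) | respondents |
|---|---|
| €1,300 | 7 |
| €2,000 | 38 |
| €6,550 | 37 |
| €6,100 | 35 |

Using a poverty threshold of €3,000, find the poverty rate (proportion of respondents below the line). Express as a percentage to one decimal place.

45 of the 117 respondents have income below €3,000.
H = 45/117 = 38.5%.

38.5%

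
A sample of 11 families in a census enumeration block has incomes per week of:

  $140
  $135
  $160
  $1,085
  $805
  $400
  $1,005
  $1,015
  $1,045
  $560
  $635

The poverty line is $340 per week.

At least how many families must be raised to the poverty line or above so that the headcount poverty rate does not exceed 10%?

3 of the 11 families are poor, so H = 3/11 = 0.273.
A headcount ratio of at most 10% allows at most ⌊0.10 × 11⌋ = 1 poor families.
So at least 3 − 1 = 2 must be lifted.

2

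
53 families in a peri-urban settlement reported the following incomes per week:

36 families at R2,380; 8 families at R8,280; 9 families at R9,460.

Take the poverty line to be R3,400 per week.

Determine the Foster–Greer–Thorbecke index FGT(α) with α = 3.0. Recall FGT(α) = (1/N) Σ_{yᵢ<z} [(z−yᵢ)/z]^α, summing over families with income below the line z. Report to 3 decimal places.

0.018

Poor units: 36×R2,380 (q = 36 of N = 53).
Shortfall ratios: (3400−2380)/3400 = 0.3000 (×36).
Raised to α = 3.0: 0.02700 (×36).
Sum = 0.972000; FGT(3.0) = 0.972000 / 53 = 0.018.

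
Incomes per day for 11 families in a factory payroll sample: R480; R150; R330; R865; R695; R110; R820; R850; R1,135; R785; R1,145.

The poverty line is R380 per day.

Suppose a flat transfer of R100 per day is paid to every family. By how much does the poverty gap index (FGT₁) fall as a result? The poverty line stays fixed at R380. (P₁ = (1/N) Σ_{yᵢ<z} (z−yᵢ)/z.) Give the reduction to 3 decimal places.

Before: below the line — R110, R150, R330; poverty gap index (FGT₁) = 0.13158.
After the R100 transfer: below the line — R210, R250; poverty gap index (FGT₁) = 0.07177.
Reduction = 0.13158 − 0.07177 = 0.060.

0.060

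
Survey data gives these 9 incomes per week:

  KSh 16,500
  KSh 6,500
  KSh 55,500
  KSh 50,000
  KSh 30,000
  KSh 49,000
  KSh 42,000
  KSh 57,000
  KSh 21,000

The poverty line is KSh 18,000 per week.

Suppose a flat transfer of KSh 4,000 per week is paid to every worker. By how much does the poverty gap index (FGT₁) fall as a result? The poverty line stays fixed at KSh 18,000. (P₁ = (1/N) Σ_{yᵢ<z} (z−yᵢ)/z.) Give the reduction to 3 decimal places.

0.034

Before: below the line — KSh 6,500, KSh 16,500; poverty gap index (FGT₁) = 0.08025.
After the KSh 4,000 transfer: below the line — KSh 10,500; poverty gap index (FGT₁) = 0.04630.
Reduction = 0.08025 − 0.04630 = 0.034.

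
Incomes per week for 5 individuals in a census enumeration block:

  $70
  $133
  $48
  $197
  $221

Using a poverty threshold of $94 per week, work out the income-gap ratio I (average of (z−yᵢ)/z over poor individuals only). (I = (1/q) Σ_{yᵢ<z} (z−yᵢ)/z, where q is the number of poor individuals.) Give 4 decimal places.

Below the line: $48, $70 (q = 2 of N = 5).
Shortfall ratios (z−y)/z: 0.4894, 0.2553; sum = 0.744681.
The income-gap ratio divides by q (the poor only): 0.744681 / 2 = 0.3723.

0.3723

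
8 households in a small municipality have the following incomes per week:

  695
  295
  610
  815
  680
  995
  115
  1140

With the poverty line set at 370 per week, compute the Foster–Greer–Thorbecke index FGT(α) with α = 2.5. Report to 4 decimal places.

0.0516

Poor units: 115, 295 (q = 2 of N = 8).
Relative gaps: (370−115)/370 = 0.6892; (370−295)/370 = 0.2027.
Raised to α = 2.5: 0.39432; 0.01850.
Sum = 0.412817; FGT(2.5) = 0.412817 / 8 = 0.0516.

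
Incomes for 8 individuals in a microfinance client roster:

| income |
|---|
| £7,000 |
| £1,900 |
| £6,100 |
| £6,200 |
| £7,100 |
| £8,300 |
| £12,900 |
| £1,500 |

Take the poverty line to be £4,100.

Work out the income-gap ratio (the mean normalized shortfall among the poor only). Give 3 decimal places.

Below the line: £1,500, £1,900 (q = 2 of N = 8).
Shortfall ratios (z−y)/z: 0.6341, 0.5366; sum = 1.170732.
I averages over the q = 2 poor units only: 1.170732 / 2 = 0.585.

0.585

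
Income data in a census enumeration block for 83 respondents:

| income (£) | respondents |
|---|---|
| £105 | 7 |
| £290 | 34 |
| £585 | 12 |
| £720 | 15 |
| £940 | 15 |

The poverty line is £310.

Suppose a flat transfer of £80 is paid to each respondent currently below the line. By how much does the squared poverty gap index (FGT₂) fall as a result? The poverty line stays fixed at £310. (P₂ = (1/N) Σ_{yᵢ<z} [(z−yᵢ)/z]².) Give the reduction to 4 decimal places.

0.0249

Before: below the line — 7×£105, 34×£290; squared poverty gap index (FGT₂) = 0.038586.
After the £80 transfer: below the line — 7×£185; squared poverty gap index (FGT₂) = 0.013712.
Reduction = 0.038586 − 0.013712 = 0.0249.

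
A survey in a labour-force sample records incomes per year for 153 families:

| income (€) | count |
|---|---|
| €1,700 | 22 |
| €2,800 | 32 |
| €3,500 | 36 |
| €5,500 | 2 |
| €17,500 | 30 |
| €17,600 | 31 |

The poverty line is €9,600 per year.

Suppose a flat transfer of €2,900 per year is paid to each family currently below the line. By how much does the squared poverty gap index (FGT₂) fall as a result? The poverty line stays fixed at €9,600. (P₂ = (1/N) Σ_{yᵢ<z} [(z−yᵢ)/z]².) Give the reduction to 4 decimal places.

0.1998

Before: below the line — 22×€1,700, 32×€2,800, 36×€3,500, 2×€5,500; squared poverty gap index (FGT₂) = 0.299698.
After the €2,900 transfer: below the line — 22×€4,600, 32×€5,700, 36×€6,400, 2×€8,400; squared poverty gap index (FGT₂) = 0.099872.
Reduction = 0.299698 − 0.099872 = 0.1998.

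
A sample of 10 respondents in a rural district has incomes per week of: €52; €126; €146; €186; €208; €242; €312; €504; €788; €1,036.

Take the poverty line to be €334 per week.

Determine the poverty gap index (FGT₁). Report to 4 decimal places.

Below the line: €52, €126, €146, €186, €208, €242, €312 (q = 7 of N = 10).
Normalized shortfalls: (334−52)/334 = 0.8443; (334−126)/334 = 0.6228; (334−146)/334 = 0.5629; (334−186)/334 = 0.4431; (334−208)/334 = 0.3772; (334−242)/334 = 0.2754; (334−312)/334 = 0.0659.
Σ = 3.191617. Dividing by the full population N = 10 gives P₁ = 0.3192.

0.3192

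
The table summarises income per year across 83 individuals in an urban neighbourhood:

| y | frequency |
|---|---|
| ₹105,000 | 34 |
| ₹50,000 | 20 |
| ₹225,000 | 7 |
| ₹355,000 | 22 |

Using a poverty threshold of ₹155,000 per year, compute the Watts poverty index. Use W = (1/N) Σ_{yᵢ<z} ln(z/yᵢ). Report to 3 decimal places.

Poor units: 20×₹50,000, 34×₹105,000 (q = 54 of N = 83).
Log gaps: ln(155000/50000) = 1.1314 (×20); ln(155000/105000) = 0.3895 (×34).
W = 35.869844 / 83 = 0.432.

0.432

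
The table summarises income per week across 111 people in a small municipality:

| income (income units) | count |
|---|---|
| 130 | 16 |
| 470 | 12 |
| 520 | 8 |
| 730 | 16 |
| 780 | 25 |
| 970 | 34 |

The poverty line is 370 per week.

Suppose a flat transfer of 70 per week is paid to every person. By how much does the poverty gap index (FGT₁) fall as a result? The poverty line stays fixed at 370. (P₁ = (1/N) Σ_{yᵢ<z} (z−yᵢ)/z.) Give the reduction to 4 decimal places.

0.0273

Before: below the line — 16×130; poverty gap index (FGT₁) = 0.093499.
After the 70 transfer: below the line — 16×200; poverty gap index (FGT₁) = 0.066228.
Reduction = 0.093499 − 0.066228 = 0.0273.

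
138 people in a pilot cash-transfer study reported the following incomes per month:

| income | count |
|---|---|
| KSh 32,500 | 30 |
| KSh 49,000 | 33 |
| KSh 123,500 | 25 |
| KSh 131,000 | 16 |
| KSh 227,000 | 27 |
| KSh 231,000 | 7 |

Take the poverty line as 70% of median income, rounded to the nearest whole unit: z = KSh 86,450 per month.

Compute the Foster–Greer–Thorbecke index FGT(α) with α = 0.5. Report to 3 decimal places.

0.329

Below the line: 30×KSh 32,500, 33×KSh 49,000 (q = 63 of N = 138).
Relative gaps: (86450−32500)/86450 = 0.6241 (×30); (86450−49000)/86450 = 0.4332 (×33).
Raised to α = 0.5: 0.78997 (×30); 0.65818 (×33).
Sum = 45.419120; FGT(0.5) = 45.419120 / 138 = 0.329.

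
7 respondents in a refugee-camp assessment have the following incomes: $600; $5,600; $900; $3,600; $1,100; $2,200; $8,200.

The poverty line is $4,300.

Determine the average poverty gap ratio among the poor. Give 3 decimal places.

Below z: $600, $900, $1,100, $2,200, $3,600 (q = 5 of N = 7).
Shortfall ratios (z−y)/z: 0.8605, 0.7907, 0.7442, 0.4884, 0.1628; sum = 3.046512.
I averages over the q = 5 poor units only: 3.046512 / 5 = 0.609.

0.609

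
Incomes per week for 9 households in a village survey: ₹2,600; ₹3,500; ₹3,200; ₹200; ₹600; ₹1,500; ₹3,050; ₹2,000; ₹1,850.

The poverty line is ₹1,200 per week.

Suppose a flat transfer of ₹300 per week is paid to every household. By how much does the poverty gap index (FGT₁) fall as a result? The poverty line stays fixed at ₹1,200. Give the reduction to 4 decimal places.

0.0556

Before: below the line — ₹200, ₹600; poverty gap index (FGT₁) = 0.148148.
After the ₹300 transfer: below the line — ₹500, ₹900; poverty gap index (FGT₁) = 0.092593.
Reduction = 0.148148 − 0.092593 = 0.0556.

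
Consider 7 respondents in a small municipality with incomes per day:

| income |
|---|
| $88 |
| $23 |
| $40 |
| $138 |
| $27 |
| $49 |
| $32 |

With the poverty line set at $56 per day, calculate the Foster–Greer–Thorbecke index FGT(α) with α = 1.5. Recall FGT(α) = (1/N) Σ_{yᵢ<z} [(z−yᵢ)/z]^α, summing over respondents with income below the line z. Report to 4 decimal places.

0.1861

Incomes under z: $23, $27, $32, $40, $49 (q = 5 of N = 7).
Gap ratios (z−y)/z: (56−23)/56 = 0.5893; (56−27)/56 = 0.5179; (56−32)/56 = 0.4286; (56−40)/56 = 0.2857; (56−49)/56 = 0.1250.
Raised to α = 1.5: 0.45236; 0.37266; 0.28057; 0.15272; 0.04419.
Sum = 1.302507; FGT(1.5) = 1.302507 / 7 = 0.1861.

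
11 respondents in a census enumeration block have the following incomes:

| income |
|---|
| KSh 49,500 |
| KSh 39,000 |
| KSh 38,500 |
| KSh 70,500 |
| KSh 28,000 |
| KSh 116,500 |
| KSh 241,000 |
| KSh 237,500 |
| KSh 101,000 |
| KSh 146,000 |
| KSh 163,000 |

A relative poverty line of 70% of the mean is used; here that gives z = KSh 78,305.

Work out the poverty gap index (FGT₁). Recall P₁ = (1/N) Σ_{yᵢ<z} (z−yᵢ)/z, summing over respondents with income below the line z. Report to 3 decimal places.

0.193

Below the line: KSh 28,000, KSh 38,500, KSh 39,000, KSh 49,500, KSh 70,500 (q = 5 of N = 11).
Normalized shortfalls: (78305−28000)/78305 = 0.6424; (78305−38500)/78305 = 0.5083; (78305−39000)/78305 = 0.5019; (78305−49500)/78305 = 0.3679; (78305−70500)/78305 = 0.0997.
Σ = 2.120235. Dividing by the full population N = 11 gives P₁ = 0.193.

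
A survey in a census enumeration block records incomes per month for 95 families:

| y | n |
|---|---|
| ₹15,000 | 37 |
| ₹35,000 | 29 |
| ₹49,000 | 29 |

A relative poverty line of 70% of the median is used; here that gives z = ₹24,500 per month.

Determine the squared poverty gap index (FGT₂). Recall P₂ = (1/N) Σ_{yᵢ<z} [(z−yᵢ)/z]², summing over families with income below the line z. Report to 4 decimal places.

Incomes under z: 37×₹15,000 (q = 37 of N = 95).
Relative gaps: (24500−15000)/24500 = 0.3878 (×37).
Squared: 0.1504 (×37).
Sum = 5.563099; P₂ = 5.563099 / 95 = 0.0586.

0.0586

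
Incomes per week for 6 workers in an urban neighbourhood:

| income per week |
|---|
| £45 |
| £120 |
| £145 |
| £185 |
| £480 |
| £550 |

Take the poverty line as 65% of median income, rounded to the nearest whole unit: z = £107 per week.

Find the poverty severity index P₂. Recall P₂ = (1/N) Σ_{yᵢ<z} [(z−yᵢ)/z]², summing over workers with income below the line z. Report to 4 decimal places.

0.0560

Below z: £45 (q = 1 of N = 6).
Gap ratios (z−y)/z: (107−45)/107 = 0.5794.
Squared: 0.3357.
Sum = 0.335750; P₂ = 0.335750 / 6 = 0.0560.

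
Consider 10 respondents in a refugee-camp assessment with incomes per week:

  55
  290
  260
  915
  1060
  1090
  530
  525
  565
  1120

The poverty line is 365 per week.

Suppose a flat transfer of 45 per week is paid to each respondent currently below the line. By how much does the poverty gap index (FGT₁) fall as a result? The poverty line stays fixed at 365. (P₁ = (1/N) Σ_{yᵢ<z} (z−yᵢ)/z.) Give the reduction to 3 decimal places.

Before: below the line — 55, 260, 290; poverty gap index (FGT₁) = 0.13425.
After the 45 transfer: below the line — 100, 305, 335; poverty gap index (FGT₁) = 0.09726.
Reduction = 0.13425 − 0.09726 = 0.037.

0.037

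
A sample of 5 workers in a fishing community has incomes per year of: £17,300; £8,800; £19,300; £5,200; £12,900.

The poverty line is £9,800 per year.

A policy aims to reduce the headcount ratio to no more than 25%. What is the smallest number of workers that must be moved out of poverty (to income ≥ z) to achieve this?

Currently q = 2 of N = 5 are below the line (H = 0.400).
A headcount ratio of at most 25% allows at most ⌊0.25 × 5⌋ = 1 poor workers.
So at least 2 − 1 = 1 must be lifted.

1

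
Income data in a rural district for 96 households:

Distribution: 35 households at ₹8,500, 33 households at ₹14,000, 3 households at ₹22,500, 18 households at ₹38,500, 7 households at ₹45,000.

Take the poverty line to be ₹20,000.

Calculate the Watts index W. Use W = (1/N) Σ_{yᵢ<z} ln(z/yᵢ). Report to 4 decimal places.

0.4346

Incomes under z: 35×₹8,500, 33×₹14,000 (q = 68 of N = 96).
Log shortfalls: ln(20000/8500) = 0.8557 (×35); ln(20000/14000) = 0.3567 (×33).
W = 41.718587 / 96 = 0.4346.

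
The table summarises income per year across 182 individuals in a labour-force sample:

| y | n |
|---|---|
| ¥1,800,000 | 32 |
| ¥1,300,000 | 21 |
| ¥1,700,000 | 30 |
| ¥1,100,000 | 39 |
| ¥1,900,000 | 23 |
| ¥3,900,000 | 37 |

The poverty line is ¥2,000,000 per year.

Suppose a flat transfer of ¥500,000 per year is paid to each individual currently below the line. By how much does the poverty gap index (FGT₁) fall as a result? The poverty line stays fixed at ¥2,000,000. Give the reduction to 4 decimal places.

0.1310

Before: below the line — 39×¥1,100,000, 21×¥1,300,000, 30×¥1,700,000, 32×¥1,800,000, 23×¥1,900,000; poverty gap index (FGT₁) = 0.185440.
After the ¥500,000 transfer: below the line — 39×¥1,600,000, 21×¥1,800,000; poverty gap index (FGT₁) = 0.054396.
Reduction = 0.185440 − 0.054396 = 0.1310.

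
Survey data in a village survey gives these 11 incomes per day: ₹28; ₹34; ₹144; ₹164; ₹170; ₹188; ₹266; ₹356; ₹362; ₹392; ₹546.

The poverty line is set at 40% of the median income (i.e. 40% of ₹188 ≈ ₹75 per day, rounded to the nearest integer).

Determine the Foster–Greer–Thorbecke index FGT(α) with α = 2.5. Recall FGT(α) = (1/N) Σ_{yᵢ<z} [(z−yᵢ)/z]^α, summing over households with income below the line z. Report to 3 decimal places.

0.048

Below the line: ₹28, ₹34 (q = 2 of N = 11).
Shortfall ratios: (75−28)/75 = 0.6267; (75−34)/75 = 0.5467.
Raised to α = 2.5: 0.31088; 0.22096.
Sum = 0.531835; FGT(2.5) = 0.531835 / 11 = 0.048.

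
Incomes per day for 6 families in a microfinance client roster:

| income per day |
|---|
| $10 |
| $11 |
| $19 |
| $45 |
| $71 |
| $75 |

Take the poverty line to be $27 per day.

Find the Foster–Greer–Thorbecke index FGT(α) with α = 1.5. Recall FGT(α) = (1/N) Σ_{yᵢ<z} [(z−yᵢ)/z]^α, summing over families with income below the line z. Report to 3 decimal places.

0.186

Incomes under z: $10, $11, $19 (q = 3 of N = 6).
Gap ratios (z−y)/z: (27−10)/27 = 0.6296; (27−11)/27 = 0.5926; (27−19)/27 = 0.2963.
Raised to α = 1.5: 0.49961; 0.45618; 0.16128.
Sum = 1.117067; FGT(1.5) = 1.117067 / 6 = 0.186.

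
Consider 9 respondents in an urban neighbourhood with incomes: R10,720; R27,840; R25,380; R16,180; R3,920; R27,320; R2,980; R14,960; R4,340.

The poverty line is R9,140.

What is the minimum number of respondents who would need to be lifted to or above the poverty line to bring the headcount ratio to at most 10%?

Currently q = 3 of N = 9 are below the line (H = 0.333).
A headcount ratio of at most 10% allows at most ⌊0.10 × 9⌋ = 0 poor respondents.
So at least 3 − 0 = 3 must be lifted.

3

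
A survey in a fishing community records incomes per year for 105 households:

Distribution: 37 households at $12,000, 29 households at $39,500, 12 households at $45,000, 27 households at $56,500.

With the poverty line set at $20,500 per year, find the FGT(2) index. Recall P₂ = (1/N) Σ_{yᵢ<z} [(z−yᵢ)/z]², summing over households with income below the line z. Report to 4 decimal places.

Below the line: 37×$12,000 (q = 37 of N = 105).
Shortfall ratios: (20500−12000)/20500 = 0.4146 (×37).
Squared: 0.1719 (×37).
Sum = 6.361095; P₂ = 6.361095 / 105 = 0.0606.

0.0606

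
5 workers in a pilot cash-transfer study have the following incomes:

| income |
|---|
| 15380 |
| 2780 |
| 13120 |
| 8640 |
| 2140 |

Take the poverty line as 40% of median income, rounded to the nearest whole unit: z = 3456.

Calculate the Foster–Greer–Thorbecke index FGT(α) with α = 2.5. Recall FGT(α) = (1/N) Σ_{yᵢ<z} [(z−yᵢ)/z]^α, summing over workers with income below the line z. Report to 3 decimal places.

0.021

Below the line: 2140, 2780 (q = 2 of N = 5).
Normalized shortfalls: (3456−2140)/3456 = 0.3808; (3456−2780)/3456 = 0.1956.
Raised to α = 2.5: 0.08948; 0.01692.
Sum = 0.106397; FGT(2.5) = 0.106397 / 5 = 0.021.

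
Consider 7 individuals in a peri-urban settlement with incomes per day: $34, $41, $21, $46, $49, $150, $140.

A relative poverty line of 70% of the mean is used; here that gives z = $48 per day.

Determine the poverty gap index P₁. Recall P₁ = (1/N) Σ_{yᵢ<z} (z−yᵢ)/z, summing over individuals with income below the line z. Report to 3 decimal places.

0.149

Poor units: $21, $34, $41, $46 (q = 4 of N = 7).
Gap ratios (z−y)/z: (48−21)/48 = 0.5625; (48−34)/48 = 0.2917; (48−41)/48 = 0.1458; (48−46)/48 = 0.0417.
Σ = 1.041667. Dividing by the full population N = 7 gives P₁ = 0.149.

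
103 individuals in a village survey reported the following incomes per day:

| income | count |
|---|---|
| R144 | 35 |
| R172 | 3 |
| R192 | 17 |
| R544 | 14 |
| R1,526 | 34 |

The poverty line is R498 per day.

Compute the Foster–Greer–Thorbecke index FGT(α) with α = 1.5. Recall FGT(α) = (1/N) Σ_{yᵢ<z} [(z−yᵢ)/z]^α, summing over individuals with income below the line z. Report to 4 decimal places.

0.2986

Poor units: 35×R144, 3×R172, 17×R192 (q = 55 of N = 103).
Normalized shortfalls: (498−144)/498 = 0.7108 (×35); (498−172)/498 = 0.6546 (×3); (498−192)/498 = 0.6145 (×17).
Raised to α = 1.5: 0.59932 (×35); 0.52964 (×3); 0.48166 (×17).
Sum = 30.753401; FGT(1.5) = 30.753401 / 103 = 0.2986.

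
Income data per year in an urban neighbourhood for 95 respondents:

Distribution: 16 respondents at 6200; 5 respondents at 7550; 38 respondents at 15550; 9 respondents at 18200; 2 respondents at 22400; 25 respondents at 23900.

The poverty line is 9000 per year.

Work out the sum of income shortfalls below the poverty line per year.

52050

Below z: 16×6200, 5×7550 (q = 21 of N = 95).
Individual gaps: 16×(9000−6200) = 44800; 5×(9000−7550) = 7250.
Aggregate gap = 52050.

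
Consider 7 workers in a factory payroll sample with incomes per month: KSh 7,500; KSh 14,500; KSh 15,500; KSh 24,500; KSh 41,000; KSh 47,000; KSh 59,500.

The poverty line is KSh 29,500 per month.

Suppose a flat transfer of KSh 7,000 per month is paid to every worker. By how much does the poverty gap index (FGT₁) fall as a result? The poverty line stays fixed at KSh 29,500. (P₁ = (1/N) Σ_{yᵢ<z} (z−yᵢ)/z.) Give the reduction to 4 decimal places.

0.1259

Before: below the line — KSh 7,500, KSh 14,500, KSh 15,500, KSh 24,500; poverty gap index (FGT₁) = 0.271186.
After the KSh 7,000 transfer: below the line — KSh 14,500, KSh 21,500, KSh 22,500; poverty gap index (FGT₁) = 0.145278.
Reduction = 0.271186 − 0.145278 = 0.1259.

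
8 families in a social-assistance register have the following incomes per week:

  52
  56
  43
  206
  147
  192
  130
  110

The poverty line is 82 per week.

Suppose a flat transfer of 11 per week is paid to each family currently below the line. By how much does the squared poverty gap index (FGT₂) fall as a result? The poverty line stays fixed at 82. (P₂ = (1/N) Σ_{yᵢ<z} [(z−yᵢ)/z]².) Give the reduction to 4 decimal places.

0.0321

Before: below the line — 43, 52, 56; squared poverty gap index (FGT₂) = 0.057574.
After the 11 transfer: below the line — 54, 63, 67; squared poverty gap index (FGT₂) = 0.025468.
Reduction = 0.057574 − 0.025468 = 0.0321.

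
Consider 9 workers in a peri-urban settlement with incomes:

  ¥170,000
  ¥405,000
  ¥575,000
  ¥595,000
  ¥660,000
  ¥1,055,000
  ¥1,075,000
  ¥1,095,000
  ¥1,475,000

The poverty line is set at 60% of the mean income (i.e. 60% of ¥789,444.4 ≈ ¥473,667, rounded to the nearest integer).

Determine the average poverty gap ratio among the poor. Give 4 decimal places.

Incomes under z: ¥170,000, ¥405,000 (q = 2 of N = 9).
Shortfall ratios (z−y)/z: 0.6411, 0.1450; sum = 0.786067.
I averages over the q = 2 poor units only: 0.786067 / 2 = 0.3930.

0.3930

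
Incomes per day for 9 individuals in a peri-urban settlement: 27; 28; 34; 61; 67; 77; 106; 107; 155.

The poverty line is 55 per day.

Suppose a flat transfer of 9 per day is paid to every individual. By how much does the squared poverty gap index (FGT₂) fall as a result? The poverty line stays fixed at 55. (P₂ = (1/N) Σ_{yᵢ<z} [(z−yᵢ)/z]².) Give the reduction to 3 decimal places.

0.041

Before: below the line — 27, 28, 34; squared poverty gap index (FGT₂) = 0.07177.
After the 9 transfer: below the line — 36, 37, 43; squared poverty gap index (FGT₂) = 0.03045.
Reduction = 0.07177 − 0.03045 = 0.041.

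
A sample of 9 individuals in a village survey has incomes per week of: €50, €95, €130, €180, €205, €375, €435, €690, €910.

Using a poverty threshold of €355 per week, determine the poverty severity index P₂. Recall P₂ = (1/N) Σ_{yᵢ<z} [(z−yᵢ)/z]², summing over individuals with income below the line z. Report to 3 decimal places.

Poor units: €50, €95, €130, €180, €205 (q = 5 of N = 9).
Normalized shortfalls: (355−50)/355 = 0.8592; (355−95)/355 = 0.7324; (355−130)/355 = 0.6338; (355−180)/355 = 0.4930; (355−205)/355 = 0.4225.
Squared: 0.7381; 0.5364; 0.4017; 0.2430; 0.1785.
Sum = 2.097798; P₂ = 2.097798 / 9 = 0.233.

0.233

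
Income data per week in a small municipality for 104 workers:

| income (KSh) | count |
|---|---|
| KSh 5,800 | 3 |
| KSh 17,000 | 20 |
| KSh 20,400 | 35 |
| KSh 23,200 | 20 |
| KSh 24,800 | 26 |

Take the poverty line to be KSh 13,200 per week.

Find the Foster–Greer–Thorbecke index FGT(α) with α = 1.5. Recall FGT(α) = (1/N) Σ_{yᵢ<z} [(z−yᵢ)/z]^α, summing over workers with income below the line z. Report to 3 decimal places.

Incomes under z: 3×KSh 5,800 (q = 3 of N = 104).
Normalized shortfalls: (13200−5800)/13200 = 0.5606 (×3).
Raised to α = 1.5: 0.41975 (×3).
Sum = 1.259238; FGT(1.5) = 1.259238 / 104 = 0.012.

0.012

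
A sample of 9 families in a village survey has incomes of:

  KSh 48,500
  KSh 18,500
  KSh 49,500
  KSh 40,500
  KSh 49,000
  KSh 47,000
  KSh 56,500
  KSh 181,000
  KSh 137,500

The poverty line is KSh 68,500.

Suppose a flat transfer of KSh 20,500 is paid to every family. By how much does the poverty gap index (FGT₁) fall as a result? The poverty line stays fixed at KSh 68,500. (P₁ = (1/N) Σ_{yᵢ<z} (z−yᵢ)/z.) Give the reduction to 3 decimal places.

Before: below the line — KSh 18,500, KSh 40,500, KSh 47,000, KSh 48,500, KSh 49,000, KSh 49,500, KSh 56,500; poverty gap index (FGT₁) = 0.27575.
After the KSh 20,500 transfer: below the line — KSh 39,000, KSh 61,000, KSh 67,500; poverty gap index (FGT₁) = 0.06164.
Reduction = 0.27575 − 0.06164 = 0.214.

0.214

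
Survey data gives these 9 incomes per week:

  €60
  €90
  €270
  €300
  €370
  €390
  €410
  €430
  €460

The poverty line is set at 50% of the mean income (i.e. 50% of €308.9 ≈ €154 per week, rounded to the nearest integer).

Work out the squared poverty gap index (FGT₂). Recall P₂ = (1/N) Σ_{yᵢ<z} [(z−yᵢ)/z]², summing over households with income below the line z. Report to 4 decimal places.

0.0606

Incomes under z: €60, €90 (q = 2 of N = 9).
Shortfall ratios: (154−60)/154 = 0.6104; (154−90)/154 = 0.4156.
Squared: 0.3726; 0.1727.
Sum = 0.545286; P₂ = 0.545286 / 9 = 0.0606.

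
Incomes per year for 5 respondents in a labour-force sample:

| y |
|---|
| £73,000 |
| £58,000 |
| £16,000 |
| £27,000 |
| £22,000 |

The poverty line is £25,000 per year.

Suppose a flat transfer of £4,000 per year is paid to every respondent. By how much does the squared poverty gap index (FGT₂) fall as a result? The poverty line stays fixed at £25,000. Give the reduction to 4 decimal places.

0.0208

Before: below the line — £16,000, £22,000; squared poverty gap index (FGT₂) = 0.028800.
After the £4,000 transfer: below the line — £20,000; squared poverty gap index (FGT₂) = 0.008000.
Reduction = 0.028800 − 0.008000 = 0.0208.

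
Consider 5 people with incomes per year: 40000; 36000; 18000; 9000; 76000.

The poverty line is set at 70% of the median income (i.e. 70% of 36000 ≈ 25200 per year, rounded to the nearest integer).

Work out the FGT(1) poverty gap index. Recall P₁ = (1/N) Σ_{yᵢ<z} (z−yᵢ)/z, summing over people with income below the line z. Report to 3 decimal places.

0.186

Below z: 9000, 18000 (q = 2 of N = 5).
Normalized shortfalls: (25200−9000)/25200 = 0.6429; (25200−18000)/25200 = 0.2857.
Sum of shortfalls = 0.928571; P₁ averages over all N: 0.928571 / 5 = 0.186.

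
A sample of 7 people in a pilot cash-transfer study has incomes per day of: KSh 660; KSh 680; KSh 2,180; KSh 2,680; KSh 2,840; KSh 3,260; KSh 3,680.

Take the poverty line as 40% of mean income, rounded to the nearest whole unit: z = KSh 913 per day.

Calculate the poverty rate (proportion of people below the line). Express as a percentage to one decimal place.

28.6%

2 of the 7 people have income below KSh 913.
H = 2/7 = 28.6%.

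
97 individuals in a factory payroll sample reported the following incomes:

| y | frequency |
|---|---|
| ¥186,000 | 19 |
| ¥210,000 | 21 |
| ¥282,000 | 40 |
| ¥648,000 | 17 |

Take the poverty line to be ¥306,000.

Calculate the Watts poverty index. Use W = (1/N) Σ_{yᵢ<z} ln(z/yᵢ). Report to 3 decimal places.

Below z: 19×¥186,000, 21×¥210,000, 40×¥282,000 (q = 80 of N = 97).
Log gaps: ln(306000/186000) = 0.4978 (×19); ln(306000/210000) = 0.3765 (×21); ln(306000/282000) = 0.0817 (×40).
W = 20.632080 / 97 = 0.213.

0.213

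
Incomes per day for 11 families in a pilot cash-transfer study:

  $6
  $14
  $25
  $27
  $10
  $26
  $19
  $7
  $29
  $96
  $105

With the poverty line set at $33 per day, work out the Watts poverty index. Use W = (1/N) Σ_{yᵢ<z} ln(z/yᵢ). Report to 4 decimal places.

0.6095

Below z: $6, $7, $10, $14, $19, $25, $26, $27, $29 (q = 9 of N = 11).
Log shortfalls: ln(33/6) = 1.7047; ln(33/7) = 1.5506; ln(33/10) = 1.1939; ln(33/14) = 0.8575; ln(33/19) = 0.5521; ln(33/25) = 0.2776; ln(33/26) = 0.2384; ln(33/27) = 0.2007; ln(33/29) = 0.1292.
W = 6.704712 / 11 = 0.6095.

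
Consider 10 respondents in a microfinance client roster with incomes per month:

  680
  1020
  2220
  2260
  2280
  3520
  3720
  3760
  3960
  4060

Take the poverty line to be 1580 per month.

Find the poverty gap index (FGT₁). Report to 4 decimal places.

Below the line: 680, 1020 (q = 2 of N = 10).
Gap ratios (z−y)/z: (1580−680)/1580 = 0.5696; (1580−1020)/1580 = 0.3544.
Sum of shortfalls = 0.924051; P₁ averages over all N: 0.924051 / 10 = 0.0924.

0.0924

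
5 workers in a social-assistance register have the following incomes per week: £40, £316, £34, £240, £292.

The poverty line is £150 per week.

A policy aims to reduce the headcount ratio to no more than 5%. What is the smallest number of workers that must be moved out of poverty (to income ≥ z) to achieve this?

2 of the 5 workers are poor, so H = 2/5 = 0.400.
A headcount ratio of at most 5% allows at most ⌊0.05 × 5⌋ = 0 poor workers.
So at least 2 − 0 = 2 must be lifted.

2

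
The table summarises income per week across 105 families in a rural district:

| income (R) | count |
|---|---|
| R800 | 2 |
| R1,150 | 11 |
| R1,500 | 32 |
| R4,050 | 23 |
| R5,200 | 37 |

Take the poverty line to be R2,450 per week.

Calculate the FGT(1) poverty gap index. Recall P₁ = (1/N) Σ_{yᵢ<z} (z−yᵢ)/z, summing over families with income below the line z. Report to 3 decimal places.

Incomes under z: 2×R800, 11×R1,150, 32×R1,500 (q = 45 of N = 105).
Shortfall ratios: (2450−800)/2450 = 0.6735 (×2); (2450−1150)/2450 = 0.5306 (×11); (2450−1500)/2450 = 0.3878 (×32).
Sum of shortfalls = 19.591837; P₁ averages over all N: 19.591837 / 105 = 0.187.

0.187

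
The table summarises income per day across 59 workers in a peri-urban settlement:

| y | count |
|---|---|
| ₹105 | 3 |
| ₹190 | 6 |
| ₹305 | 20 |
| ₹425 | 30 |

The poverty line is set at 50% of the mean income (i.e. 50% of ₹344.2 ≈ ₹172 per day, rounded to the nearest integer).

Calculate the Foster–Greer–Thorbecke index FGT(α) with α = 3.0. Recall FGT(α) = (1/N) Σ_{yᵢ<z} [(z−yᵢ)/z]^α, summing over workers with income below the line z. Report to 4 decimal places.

0.0030

Poor units: 3×₹105 (q = 3 of N = 59).
Gap ratios (z−y)/z: (172−105)/172 = 0.3895 (×3).
Raised to α = 3.0: 0.05911 (×3).
Sum = 0.177321; FGT(3.0) = 0.177321 / 59 = 0.0030.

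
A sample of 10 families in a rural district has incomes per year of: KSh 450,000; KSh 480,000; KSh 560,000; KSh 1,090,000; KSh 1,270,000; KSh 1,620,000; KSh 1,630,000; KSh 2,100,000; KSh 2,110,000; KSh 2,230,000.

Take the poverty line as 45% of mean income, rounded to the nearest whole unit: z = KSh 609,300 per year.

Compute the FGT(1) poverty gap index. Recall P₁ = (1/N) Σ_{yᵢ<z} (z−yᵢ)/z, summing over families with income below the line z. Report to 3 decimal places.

Incomes under z: KSh 450,000, KSh 480,000, KSh 560,000 (q = 3 of N = 10).
Relative gaps: (609300−450000)/609300 = 0.2614; (609300−480000)/609300 = 0.2122; (609300−560000)/609300 = 0.0809.
Σ = 0.554571. Dividing by the full population N = 10 gives P₁ = 0.055.

0.055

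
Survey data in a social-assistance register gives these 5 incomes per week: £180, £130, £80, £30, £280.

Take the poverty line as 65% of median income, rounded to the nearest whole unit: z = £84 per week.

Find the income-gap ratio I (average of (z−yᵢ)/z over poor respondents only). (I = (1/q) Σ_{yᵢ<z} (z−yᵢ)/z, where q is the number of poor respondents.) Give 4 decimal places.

0.3452

Below z: £30, £80 (q = 2 of N = 5).
Shortfall ratios (z−y)/z: 0.6429, 0.0476; sum = 0.690476.
The income-gap ratio divides by q (the poor only): 0.690476 / 2 = 0.3452.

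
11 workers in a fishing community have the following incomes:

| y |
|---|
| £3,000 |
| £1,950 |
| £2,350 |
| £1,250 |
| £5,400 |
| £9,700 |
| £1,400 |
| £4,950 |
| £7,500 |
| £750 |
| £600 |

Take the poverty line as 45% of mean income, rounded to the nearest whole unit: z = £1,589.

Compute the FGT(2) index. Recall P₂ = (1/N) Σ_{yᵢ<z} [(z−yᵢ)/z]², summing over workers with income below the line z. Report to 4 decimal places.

Below z: £600, £750, £1,250, £1,400 (q = 4 of N = 11).
Normalized shortfalls: (1589−600)/1589 = 0.6224; (1589−750)/1589 = 0.5280; (1589−1250)/1589 = 0.2133; (1589−1400)/1589 = 0.1189.
Squared: 0.3874; 0.2788; 0.0455; 0.0141.
Sum = 0.725838; P₂ = 0.725838 / 11 = 0.0660.

0.0660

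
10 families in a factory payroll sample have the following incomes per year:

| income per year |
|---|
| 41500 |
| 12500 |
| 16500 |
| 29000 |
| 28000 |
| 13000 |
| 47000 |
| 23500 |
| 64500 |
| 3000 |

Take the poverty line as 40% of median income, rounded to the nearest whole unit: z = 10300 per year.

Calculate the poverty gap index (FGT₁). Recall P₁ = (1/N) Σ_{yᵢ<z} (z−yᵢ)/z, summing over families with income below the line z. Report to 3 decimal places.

Below z: 3000 (q = 1 of N = 10).
Shortfall ratios: (10300−3000)/10300 = 0.7087.
Sum of shortfalls = 0.708738; P₁ averages over all N: 0.708738 / 10 = 0.071.

0.071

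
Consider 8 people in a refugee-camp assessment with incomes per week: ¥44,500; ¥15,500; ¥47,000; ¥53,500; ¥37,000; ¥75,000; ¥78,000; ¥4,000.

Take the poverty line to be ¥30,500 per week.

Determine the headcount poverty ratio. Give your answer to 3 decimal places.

2 of the 8 people have income below ¥30,500.
H = 2/8 = 0.250.

0.250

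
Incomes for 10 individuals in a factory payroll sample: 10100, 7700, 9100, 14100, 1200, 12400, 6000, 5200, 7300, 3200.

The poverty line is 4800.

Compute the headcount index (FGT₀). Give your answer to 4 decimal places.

0.2000

2 of the 10 individuals have income below 4800.
H = 2/10 = 0.2000.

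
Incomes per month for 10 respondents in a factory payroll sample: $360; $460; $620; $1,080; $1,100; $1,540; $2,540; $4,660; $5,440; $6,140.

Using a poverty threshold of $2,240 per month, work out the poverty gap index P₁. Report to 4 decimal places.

0.3696

Below the line: $360, $460, $620, $1,080, $1,100, $1,540 (q = 6 of N = 10).
Gap ratios (z−y)/z: (2240−360)/2240 = 0.8393; (2240−460)/2240 = 0.7946; (2240−620)/2240 = 0.7232; (2240−1080)/2240 = 0.5179; (2240−1100)/2240 = 0.5089; (2240−1540)/2240 = 0.3125.
Σ = 3.696429. Dividing by the full population N = 10 gives P₁ = 0.3696.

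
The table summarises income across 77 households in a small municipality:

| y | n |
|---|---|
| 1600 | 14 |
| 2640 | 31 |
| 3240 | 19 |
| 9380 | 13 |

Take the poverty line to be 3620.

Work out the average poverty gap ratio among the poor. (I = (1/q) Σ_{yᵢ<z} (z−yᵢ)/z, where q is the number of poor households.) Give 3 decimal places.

Incomes under z: 14×1600, 31×2640, 19×3240 (q = 64 of N = 77).
Relative gaps: 0.5580 (×14), 0.2707 (×31), 0.1050 (×19); sum = 18.198895.
The income-gap ratio divides by q (the poor only): 18.198895 / 64 = 0.284.

0.284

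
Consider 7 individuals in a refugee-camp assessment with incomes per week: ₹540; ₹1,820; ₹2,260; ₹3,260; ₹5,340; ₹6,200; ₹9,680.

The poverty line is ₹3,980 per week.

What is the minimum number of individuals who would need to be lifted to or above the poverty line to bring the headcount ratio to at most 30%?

2

Currently q = 4 of N = 7 are below the line (H = 0.571).
A headcount ratio of at most 30% allows at most ⌊0.30 × 7⌋ = 2 poor individuals.
So at least 4 − 2 = 2 must be lifted.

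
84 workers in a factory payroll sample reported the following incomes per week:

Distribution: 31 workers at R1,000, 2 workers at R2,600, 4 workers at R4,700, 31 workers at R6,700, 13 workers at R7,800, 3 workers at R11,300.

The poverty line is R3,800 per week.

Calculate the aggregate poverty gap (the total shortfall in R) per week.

R89,200

Below the line: 31×R1,000, 2×R2,600 (q = 33 of N = 84).
Individual gaps: 31×(3800−1000) = 86800; 2×(3800−2600) = 2400.
Aggregate gap = R89,200.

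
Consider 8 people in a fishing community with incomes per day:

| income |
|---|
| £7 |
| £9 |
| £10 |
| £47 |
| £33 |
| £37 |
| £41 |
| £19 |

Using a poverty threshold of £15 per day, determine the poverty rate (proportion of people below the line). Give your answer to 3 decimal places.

3 of the 8 people have income below £15.
H = 3/8 = 0.375.

0.375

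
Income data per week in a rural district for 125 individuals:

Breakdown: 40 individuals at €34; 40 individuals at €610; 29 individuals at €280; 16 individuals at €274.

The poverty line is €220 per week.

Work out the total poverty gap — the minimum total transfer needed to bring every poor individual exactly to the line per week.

Below the line: 40×€34 (q = 40 of N = 125).
Individual gaps: 40×(220−34) = 7440.
Aggregate gap = €7,440.

€7,440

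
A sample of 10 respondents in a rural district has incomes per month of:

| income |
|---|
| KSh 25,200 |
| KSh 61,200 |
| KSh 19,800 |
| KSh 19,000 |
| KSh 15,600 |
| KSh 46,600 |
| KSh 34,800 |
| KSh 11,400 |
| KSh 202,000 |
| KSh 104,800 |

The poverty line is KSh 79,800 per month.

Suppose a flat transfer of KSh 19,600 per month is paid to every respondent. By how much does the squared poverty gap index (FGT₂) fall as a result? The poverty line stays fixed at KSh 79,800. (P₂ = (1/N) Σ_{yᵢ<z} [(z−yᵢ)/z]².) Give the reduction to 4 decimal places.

0.2009

Before: below the line — KSh 11,400, KSh 15,600, KSh 19,000, KSh 19,800, KSh 25,200, KSh 34,800, KSh 46,600, KSh 61,200; squared poverty gap index (FGT₂) = 0.354131.
After the KSh 19,600 transfer: below the line — KSh 31,000, KSh 35,200, KSh 38,600, KSh 39,400, KSh 44,800, KSh 54,400, KSh 66,200; squared poverty gap index (FGT₂) = 0.153192.
Reduction = 0.354131 − 0.153192 = 0.2009.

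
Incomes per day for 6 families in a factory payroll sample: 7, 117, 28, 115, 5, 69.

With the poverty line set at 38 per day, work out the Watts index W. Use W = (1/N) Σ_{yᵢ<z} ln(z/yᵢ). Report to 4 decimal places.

Below z: 5, 7, 28 (q = 3 of N = 6).
Log shortfalls: ln(38/5) = 2.0281; ln(38/7) = 1.6917; ln(38/28) = 0.3054.
W = 4.025206 / 6 = 0.6709.

0.6709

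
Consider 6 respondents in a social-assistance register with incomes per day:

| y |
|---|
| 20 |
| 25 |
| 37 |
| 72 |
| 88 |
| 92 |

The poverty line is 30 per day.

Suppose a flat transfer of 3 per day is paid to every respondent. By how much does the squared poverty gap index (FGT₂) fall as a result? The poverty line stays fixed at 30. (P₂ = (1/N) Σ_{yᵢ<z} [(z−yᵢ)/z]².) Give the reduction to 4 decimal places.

0.0133

Before: below the line — 20, 25; squared poverty gap index (FGT₂) = 0.023148.
After the 3 transfer: below the line — 23, 28; squared poverty gap index (FGT₂) = 0.009815.
Reduction = 0.023148 − 0.009815 = 0.0133.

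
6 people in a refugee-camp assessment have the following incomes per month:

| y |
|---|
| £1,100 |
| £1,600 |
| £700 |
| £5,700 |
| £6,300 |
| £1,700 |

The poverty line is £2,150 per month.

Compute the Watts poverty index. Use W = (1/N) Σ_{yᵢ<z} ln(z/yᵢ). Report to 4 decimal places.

Below z: £700, £1,100, £1,600, £1,700 (q = 4 of N = 6).
Log gaps: ln(2150/700) = 1.1221; ln(2150/1100) = 0.6702; ln(2150/1600) = 0.2955; ln(2150/1700) = 0.2348.
W = 2.322604 / 6 = 0.3871.

0.3871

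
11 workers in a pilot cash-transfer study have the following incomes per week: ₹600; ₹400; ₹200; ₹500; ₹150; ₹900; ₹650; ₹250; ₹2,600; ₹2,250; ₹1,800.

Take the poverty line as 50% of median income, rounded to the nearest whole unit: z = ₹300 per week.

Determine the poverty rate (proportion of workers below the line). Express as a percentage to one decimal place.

27.3%

3 of the 11 workers have income below ₹300.
H = 3/11 = 27.3%.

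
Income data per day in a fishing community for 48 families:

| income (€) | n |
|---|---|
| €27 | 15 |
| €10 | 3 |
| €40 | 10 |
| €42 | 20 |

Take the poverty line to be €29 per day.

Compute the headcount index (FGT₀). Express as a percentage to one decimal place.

18 of the 48 families have income below €29.
H = 18/48 = 37.5%.

37.5%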